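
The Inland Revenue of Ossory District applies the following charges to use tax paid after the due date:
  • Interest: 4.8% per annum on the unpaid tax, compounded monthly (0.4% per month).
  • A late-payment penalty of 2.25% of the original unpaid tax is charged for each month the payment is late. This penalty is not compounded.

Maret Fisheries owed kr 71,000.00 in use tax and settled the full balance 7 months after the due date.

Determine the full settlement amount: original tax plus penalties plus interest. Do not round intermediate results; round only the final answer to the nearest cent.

kr 84,194.52

Late-payment penalty: 7 × 2.25% × kr 71,000.00 = kr 11,182.50
Interest: kr 71,000.00 × ((1 + 0.004)^7 − 1) = kr 71,000.00 × 0.0283382… = kr 2,012.0157…
Total = kr 71,000.00 + kr 11,182.5000 + kr 2,012.0157… = kr 84,194.52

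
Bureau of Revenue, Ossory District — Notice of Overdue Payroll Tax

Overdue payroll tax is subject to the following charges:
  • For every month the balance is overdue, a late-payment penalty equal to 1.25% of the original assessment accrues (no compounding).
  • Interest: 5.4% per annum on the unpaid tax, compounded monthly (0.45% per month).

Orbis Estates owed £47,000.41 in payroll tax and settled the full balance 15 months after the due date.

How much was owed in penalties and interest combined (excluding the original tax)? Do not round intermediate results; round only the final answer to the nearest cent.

£12,087.01

Late-payment penalty: 15 × 1.25% × £47,000.41 = £8,812.58…
Interest: £47,000.41 × ((1 + 0.0045)^15 − 1) = £47,000.41 × 0.0696683… = £3,274.4376…
Penalties + interest = £8,812.5769… + £3,274.4376… = £12,087.01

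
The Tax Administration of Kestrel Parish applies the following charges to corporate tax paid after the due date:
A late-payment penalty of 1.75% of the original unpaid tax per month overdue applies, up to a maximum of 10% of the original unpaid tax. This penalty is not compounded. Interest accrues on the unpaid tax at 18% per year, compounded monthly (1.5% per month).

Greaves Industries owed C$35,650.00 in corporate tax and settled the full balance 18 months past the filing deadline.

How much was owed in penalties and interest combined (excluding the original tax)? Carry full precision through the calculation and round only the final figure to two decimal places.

C$14,521.69

Penalty (uncapped): 18 × 1.75% × C$35,650.00 = C$11,229.75; cap = 10% × C$35,650.00 = C$3,565.00 → penalty = C$3,565.00
Interest: C$35,650.00 × ((1 + 0.015)^18 − 1) = C$35,650.00 × 0.3073406… = C$10,956.6937…
Penalties + interest = C$3,565.0000 + C$10,956.6937… = C$14,521.69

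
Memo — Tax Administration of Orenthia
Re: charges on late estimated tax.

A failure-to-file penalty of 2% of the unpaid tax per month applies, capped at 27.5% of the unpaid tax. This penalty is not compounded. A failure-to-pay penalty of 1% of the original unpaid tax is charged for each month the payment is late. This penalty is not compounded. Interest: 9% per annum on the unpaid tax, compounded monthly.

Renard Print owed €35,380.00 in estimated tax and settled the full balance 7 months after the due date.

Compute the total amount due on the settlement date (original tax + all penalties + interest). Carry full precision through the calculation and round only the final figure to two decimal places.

€44,709.57

Failure-to-file: 7 × 2% × €35,380.00 = €4,953.20 (under the 27.5% cap)
Failure-to-pay penalty: 7 × 1% × €35,380.00 = €2,476.60
Interest (9%/yr ÷ 12 = 0.75%/month): €35,380.00 × ((1 + 0.0075)^7 − 1) = €1,899.7690…
Total = €35,380.00 + €7,429.8000 + €1,899.7690… = €44,709.57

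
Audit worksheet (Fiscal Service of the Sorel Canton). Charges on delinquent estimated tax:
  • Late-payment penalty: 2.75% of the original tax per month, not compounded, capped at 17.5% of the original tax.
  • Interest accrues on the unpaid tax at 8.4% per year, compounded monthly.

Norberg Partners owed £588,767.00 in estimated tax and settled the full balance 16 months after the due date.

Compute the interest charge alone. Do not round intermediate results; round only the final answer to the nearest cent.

Interest (8.4%/yr ÷ 12 = 0.7%/month): £588,767.00 × ((1 + 0.007)^16 − 1) = £69,519.5609…

£69,519.56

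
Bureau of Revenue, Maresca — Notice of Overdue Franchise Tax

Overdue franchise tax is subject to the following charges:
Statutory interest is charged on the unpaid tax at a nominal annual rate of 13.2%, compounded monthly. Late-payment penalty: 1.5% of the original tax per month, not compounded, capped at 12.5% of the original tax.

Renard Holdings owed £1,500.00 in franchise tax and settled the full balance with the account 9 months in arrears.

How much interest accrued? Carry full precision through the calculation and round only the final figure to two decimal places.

£155.20

Interest (13.2%/yr ÷ 12 = 1.1%/month): £1,500.00 × ((1 + 0.011)^9 − 1) = £155.2045…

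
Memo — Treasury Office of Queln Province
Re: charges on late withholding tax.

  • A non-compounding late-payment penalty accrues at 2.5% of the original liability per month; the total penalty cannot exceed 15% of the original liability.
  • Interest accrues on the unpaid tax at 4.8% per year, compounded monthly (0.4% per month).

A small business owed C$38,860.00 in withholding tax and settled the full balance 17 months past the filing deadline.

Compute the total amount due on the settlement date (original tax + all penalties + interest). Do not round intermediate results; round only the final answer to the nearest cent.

Penalty (uncapped): 17 × 2.5% × C$38,860.00 = C$16,515.50; cap = 15% × C$38,860.00 = C$5,829.00 → penalty = C$5,829.00
Interest: C$38,860.00 × ((1 + 0.004)^17 − 1) = C$38,860.00 × 0.0702201… = C$2,728.7545…
Total = C$38,860.00 + C$5,829.0000 + C$2,728.7545… = C$47,417.75

C$47,417.75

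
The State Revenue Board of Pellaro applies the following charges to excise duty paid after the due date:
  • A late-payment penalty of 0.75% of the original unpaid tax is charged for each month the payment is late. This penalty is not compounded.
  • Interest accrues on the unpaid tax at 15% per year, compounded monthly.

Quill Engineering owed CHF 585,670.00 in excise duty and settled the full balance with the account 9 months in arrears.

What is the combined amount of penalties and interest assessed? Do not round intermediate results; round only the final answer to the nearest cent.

CHF 108,812.90

Late-payment penalty = 0.75% × CHF 585,670.00 × 9 mo = CHF 39,532.73…
Interest (15%/yr ÷ 12 = 1.25%/month): CHF 585,670.00 × ((1 + 0.0125)^9 − 1) = CHF 69,280.1796…
Penalties + interest = CHF 39,532.7250 + CHF 69,280.1796… = CHF 108,812.90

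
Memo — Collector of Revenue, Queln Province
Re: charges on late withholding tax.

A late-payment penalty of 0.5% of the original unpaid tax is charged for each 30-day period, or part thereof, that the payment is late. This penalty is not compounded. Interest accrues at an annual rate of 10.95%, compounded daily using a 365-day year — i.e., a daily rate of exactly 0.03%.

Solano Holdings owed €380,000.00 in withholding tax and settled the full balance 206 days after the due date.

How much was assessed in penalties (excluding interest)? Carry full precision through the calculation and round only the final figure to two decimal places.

Penalty periods: ⌈206/30⌉ = 7; penalty = 7 × 0.5% × €380,000.00 = €13,300.00

€13,300.00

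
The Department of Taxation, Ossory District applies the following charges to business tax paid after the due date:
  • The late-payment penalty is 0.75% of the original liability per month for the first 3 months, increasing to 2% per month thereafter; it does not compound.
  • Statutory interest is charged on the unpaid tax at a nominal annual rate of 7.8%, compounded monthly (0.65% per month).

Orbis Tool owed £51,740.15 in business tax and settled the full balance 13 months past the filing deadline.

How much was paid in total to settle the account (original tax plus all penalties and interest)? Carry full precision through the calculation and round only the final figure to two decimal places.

£67,799.02

Penalty, months 1–3: 3 × 0.75% × £51,740.15 = £1,164.15…
Penalty, months 4–13: 10 × 2% × £51,740.15 = £10,348.03
Interest: £51,740.15 × ((1 + 0.0065)^13 − 1) = £51,740.15 × 0.0878753… = £4,546.6830…
Total = £51,740.15 + £11,512.1834… + £4,546.6830… = £67,799.02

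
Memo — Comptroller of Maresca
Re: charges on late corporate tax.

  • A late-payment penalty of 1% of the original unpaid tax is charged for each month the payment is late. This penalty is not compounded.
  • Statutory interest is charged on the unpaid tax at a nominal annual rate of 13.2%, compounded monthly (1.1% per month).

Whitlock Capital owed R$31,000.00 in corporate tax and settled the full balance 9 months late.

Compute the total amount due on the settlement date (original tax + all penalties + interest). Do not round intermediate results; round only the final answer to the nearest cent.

R$36,997.56

Late-payment penalty: 9 × 1% × R$31,000.00 = R$2,790.00
Interest: R$31,000.00 × ((1 + 0.011)^9 − 1) = R$31,000.00 × 0.1034697… = R$3,207.5597…
Total = R$31,000.00 + R$2,790.0000 + R$3,207.5597… = R$36,997.56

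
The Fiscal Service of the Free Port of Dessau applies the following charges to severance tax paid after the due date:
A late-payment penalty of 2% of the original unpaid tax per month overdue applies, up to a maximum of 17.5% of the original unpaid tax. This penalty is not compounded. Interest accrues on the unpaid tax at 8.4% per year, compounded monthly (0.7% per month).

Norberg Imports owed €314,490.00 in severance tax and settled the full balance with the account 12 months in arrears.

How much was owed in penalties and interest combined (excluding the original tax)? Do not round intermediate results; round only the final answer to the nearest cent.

Penalty (uncapped): 12 × 2% × €314,490.00 = €75,477.60; cap = 17.5% × €314,490.00 = €55,035.75 → penalty = €55,035.75
Interest: €314,490.00 × ((1 + 0.007)^12 − 1) = €314,490.00 × 0.0873107… = €27,458.3301…
Penalties + interest = €55,035.7500 + €27,458.3301… = €82,494.08

€82,494.08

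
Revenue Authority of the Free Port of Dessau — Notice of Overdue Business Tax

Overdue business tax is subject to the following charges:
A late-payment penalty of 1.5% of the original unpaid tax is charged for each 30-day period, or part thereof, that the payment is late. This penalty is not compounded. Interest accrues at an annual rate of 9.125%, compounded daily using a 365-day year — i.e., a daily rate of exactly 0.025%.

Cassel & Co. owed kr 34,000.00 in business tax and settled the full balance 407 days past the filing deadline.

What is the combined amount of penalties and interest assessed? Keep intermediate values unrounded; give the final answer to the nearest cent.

kr 10,781.15

Penalty periods: ⌈407/30⌉ = 14; penalty = 14 × 1.5% × kr 34,000.00 = kr 7,140.00
Interest: kr 34,000.00 × ((1 + 0.00025)^407 − 1) = kr 34,000.00 × 0.10709258… = kr 3,641.1478…
Penalties + interest = kr 7,140.0000 + kr 3,641.1478… = kr 10,781.15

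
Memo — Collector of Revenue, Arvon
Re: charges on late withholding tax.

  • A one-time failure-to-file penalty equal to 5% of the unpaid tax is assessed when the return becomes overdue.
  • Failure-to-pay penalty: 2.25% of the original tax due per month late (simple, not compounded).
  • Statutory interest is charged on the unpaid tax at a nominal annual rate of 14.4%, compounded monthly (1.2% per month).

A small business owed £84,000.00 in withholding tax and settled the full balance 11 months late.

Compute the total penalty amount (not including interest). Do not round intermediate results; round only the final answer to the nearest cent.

£24,990.00

Failure-to-file penalty: 5% × £84,000.00 = £4,200.00
Failure-to-pay penalty: 11 × 2.25% × £84,000.00 = £20,790.00
Total penalty = £4,200.00 + £20,790.00 = £24,990.00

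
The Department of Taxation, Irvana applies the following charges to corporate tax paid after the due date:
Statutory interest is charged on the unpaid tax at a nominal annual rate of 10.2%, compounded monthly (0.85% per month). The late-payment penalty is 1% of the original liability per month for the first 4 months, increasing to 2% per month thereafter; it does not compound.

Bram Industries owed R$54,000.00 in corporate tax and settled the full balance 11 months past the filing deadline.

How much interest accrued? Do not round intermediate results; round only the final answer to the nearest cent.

R$5,269.15

Interest: R$54,000.00 × ((1 + 0.0085)^11 − 1) = R$54,000.00 × 0.0975768… = R$5,269.1485…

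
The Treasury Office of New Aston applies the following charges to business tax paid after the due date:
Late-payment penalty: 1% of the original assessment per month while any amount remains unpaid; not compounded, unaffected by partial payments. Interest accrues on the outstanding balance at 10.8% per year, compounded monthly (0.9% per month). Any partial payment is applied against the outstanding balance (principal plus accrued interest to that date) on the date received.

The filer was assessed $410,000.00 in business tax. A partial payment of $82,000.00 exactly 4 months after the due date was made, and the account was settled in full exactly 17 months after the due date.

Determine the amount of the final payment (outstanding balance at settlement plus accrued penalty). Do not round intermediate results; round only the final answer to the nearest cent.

Balance at month 4: $410,000.0000 × (1 + 0.009)^4 = $424,960.4583…
After $82,000.00 payment: $424,960.4583… − $82,000.00 = $342,960.4583…
Balance at month 17: $342,960.4583… × (1 + 0.009)^13 = $385,326.7965…
Penalty: 17 × 1% × $410,000.00 = $69,700.00
Final settlement = outstanding balance + penalty = $385,326.7965… + $69,700.00 = $455,026.80

$455,026.80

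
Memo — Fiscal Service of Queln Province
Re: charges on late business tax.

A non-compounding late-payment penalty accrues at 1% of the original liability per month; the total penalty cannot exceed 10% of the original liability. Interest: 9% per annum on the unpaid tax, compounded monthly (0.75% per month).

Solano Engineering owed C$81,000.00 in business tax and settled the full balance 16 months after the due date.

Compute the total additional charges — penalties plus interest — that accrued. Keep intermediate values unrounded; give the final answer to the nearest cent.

Penalty (uncapped): 16 × 1% × C$81,000.00 = C$12,960.00; cap = 10% × C$81,000.00 = C$8,100.00 → penalty = C$8,100.00
Interest: C$81,000.00 × ((1 + 0.0075)^16 − 1) = C$81,000.00 × 0.1269921… = C$10,286.3612…
Penalties + interest = C$8,100.0000 + C$10,286.3612… = C$18,386.36

C$18,386.36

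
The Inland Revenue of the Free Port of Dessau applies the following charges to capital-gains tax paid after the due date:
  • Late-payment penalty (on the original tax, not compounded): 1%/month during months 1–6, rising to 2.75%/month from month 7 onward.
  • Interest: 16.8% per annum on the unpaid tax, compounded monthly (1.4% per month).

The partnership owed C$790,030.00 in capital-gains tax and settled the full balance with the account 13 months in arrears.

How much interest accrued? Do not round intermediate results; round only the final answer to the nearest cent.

C$156,505.70

Interest: C$790,030.00 × ((1 + 0.014)^13 − 1) = C$790,030.00 × 0.1981010… = C$156,505.6988…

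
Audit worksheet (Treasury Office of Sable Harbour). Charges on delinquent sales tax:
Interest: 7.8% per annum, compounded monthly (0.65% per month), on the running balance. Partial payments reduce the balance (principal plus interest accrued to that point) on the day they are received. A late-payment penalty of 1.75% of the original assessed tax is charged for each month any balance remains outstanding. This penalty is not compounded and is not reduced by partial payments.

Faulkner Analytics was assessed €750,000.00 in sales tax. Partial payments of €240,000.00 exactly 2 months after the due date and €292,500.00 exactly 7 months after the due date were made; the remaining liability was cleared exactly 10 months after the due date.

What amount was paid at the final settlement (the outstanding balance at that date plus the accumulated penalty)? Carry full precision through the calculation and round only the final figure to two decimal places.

Balance at month 2: €750,000.0000 × (1 + 0.0065)^2 = €759,781.6875
After €240,000.00 payment: €759,781.6875 − €240,000.00 = €519,781.6875
Balance at month 7: €519,781.6875 × (1 + 0.0065)^5 = €536,895.6322…
After €292,500.00 payment: €536,895.6322… − €292,500.00 = €244,395.6322…
Balance at month 10: €244,395.6322… × (1 + 0.0065)^3 = €249,192.3913…
Penalty: 10 × 1.75% × €750,000.00 = €131,250.00
Final settlement = outstanding balance + penalty = €249,192.3913… + €131,250.00 = €380,442.39

€380,442.39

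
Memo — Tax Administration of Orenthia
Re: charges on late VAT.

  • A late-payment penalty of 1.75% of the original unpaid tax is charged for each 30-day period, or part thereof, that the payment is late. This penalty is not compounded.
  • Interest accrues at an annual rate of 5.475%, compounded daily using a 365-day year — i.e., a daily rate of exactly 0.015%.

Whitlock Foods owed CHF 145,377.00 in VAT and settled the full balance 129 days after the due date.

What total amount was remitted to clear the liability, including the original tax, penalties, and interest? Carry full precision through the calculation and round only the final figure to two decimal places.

CHF 160,937.71

Penalty periods: ⌈129/30⌉ = 5; penalty = 5 × 1.75% × CHF 145,377.00 = CHF 12,720.49…
Interest: CHF 145,377.00 × ((1 + 0.00015)^129 − 1) = CHF 145,377.00 × 0.01953695… = CHF 2,840.2225…
Total = CHF 145,377.00 + CHF 12,720.4875 + CHF 2,840.2225… = CHF 160,937.71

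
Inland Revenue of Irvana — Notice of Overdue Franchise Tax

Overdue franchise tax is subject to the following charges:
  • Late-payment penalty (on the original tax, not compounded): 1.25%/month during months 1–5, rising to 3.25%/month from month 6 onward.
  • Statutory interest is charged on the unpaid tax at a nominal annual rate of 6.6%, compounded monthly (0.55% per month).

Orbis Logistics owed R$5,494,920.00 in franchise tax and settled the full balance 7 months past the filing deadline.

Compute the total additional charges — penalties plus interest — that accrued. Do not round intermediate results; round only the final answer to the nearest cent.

R$915,679.54

Penalty, months 1–5: 5 × 1.25% × R$5,494,920.00 = R$343,432.50
Penalty, months 6–7: 2 × 3.25% × R$5,494,920.00 = R$357,169.80
Interest: R$5,494,920.00 × ((1 + 0.0055)^7 − 1) = R$5,494,920.00 × 0.0391411… = R$215,077.2421…
Penalties + interest = R$700,602.3000 + R$215,077.2421… = R$915,679.54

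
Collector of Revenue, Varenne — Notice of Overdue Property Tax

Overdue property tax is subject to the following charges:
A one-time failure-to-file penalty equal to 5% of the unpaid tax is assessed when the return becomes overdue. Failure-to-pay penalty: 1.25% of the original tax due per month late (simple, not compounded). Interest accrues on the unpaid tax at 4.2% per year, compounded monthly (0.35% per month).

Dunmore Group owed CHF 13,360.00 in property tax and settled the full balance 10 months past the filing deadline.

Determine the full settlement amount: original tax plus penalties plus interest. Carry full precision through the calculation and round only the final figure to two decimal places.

CHF 16,173.03

Failure-to-file penalty: 5% × CHF 13,360.00 = CHF 668.00
Failure-to-pay penalty = 1.25% × CHF 13,360.00 × 10 mo = CHF 1,670.00
Interest: CHF 13,360.00 × ((1 + 0.0035)^10 − 1) = CHF 13,360.00 × 0.0355564… = CHF 475.0339…
Total = CHF 13,360.00 + CHF 2,338.0000 + CHF 475.0339… = CHF 16,173.03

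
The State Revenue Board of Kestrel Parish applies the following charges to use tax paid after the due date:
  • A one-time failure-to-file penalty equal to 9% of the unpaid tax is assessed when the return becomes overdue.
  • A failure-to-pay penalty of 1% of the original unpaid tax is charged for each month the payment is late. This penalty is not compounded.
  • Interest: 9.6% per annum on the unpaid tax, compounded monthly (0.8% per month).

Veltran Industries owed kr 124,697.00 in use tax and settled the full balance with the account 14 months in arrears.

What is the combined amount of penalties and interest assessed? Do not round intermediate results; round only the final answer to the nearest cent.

Failure-to-file penalty: 9% × kr 124,697.00 = kr 11,222.73
Failure-to-pay penalty: 14 × 1% × kr 124,697.00 = kr 17,457.58
Interest: kr 124,697.00 × ((1 + 0.008)^14 − 1) = kr 124,697.00 × 0.1180145… = kr 14,716.0584…
Penalties + interest = kr 28,680.3100 + kr 14,716.0584… = kr 43,396.37

kr 43,396.37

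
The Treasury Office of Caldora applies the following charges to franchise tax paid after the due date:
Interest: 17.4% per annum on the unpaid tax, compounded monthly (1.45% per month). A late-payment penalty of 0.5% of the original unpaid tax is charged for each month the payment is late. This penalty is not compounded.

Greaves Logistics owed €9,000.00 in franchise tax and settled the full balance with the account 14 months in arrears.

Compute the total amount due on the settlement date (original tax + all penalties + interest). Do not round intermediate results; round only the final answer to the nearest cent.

€11,639.59

Late-payment penalty: 14 × 0.5% × €9,000.00 = €630.00
Interest: €9,000.00 × ((1 + 0.0145)^14 − 1) = €9,000.00 × 0.2232880… = €2,009.5921…
Total = €9,000.00 + €630.0000 + €2,009.5921… = €11,639.59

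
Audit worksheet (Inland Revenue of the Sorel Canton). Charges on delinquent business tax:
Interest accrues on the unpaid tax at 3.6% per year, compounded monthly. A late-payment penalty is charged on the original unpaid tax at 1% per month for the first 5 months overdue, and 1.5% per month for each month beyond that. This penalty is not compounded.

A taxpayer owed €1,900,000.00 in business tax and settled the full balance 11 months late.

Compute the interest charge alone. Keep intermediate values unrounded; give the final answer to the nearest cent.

Interest (3.6%/yr ÷ 12 = 0.3%/month): €1,900,000.00 × ((1 + 0.003)^11 − 1) = €63,649.0155…

€63,649.02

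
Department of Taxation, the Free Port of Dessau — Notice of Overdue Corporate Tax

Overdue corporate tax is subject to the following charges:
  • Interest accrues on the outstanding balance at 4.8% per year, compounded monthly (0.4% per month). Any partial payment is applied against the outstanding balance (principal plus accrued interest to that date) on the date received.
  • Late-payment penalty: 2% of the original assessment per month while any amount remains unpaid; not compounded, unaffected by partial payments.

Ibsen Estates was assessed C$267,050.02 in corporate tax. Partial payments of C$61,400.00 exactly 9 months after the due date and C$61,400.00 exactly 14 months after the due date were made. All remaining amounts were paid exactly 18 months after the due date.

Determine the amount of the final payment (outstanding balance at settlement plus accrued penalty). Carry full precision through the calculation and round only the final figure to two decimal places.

C$257,049.12

Balance at month 9: C$267,050.0200 × (1 + 0.004)^9 = C$276,819.0858…
After C$61,400.00 payment: C$276,819.0858… − C$61,400.00 = C$215,419.0858…
Balance at month 14: C$215,419.0858… × (1 + 0.004)^5 = C$219,762.0728…
After C$61,400.00 payment: C$219,762.0728… − C$61,400.00 = C$158,362.0728…
Balance at month 18: C$158,362.0728… × (1 + 0.004)^4 = C$160,911.1093…
Penalty: 18 × 2% × C$267,050.02 = C$96,138.01…
Final settlement = outstanding balance + penalty = C$160,911.1093… + C$96,138.01… = C$257,049.12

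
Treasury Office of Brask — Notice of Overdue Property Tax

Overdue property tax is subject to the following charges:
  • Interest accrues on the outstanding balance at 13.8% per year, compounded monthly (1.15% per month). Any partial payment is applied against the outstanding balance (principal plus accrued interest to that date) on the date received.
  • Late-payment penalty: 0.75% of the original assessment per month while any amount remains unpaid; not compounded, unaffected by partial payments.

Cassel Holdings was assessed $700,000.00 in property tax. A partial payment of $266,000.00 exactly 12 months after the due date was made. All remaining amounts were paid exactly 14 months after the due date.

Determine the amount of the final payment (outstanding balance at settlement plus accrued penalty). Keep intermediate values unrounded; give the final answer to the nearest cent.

$622,871.21

Balance at month 12: $700,000.0000 × (1 + 0.0115)^12 = $802,950.3381…
After $266,000.00 payment: $802,950.3381… − $266,000.00 = $536,950.3381…
Balance at month 14: $536,950.3381… × (1 + 0.0115)^2 = $549,371.2075…
Penalty: 14 × 0.75% × $700,000.00 = $73,500.00
Final settlement = outstanding balance + penalty = $549,371.2075… + $73,500.00 = $622,871.21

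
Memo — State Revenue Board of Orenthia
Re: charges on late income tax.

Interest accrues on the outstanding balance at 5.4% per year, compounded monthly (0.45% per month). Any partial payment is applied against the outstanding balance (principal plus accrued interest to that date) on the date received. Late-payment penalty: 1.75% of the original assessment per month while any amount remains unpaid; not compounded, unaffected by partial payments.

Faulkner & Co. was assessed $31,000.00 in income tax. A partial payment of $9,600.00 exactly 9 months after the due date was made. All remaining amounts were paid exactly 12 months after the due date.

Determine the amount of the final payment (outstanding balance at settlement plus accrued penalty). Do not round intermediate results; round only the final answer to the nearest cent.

Balance at month 9: $31,000.0000 × (1 + 0.0045)^9 = $32,278.3379…
After $9,600.00 payment: $32,278.3379… − $9,600.00 = $22,678.3379…
Balance at month 12: $22,678.3379… × (1 + 0.0045)^3 = $22,985.8752…
Penalty: 12 × 1.75% × $31,000.00 = $6,510.00
Final settlement = outstanding balance + penalty = $22,985.8752… + $6,510.00 = $29,495.88

$29,495.88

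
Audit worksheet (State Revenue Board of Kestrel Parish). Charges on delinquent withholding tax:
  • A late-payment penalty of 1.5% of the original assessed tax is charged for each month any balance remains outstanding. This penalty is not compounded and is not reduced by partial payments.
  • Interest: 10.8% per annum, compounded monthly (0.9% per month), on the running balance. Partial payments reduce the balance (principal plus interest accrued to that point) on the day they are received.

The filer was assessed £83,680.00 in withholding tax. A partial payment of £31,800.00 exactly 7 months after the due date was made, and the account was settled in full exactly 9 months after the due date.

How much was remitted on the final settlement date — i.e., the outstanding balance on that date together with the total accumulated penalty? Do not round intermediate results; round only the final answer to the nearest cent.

£69,629.11

Balance at month 7: £83,680.0000 × (1 + 0.009)^7 = £89,096.3341…
After £31,800.00 payment: £89,096.3341… − £31,800.00 = £57,296.3341…
Balance at month 9: £57,296.3341… × (1 + 0.009)^2 = £58,332.3091…
Penalty: 9 × 1.5% × £83,680.00 = £11,296.80
Final settlement = outstanding balance + penalty = £58,332.3091… + £11,296.80 = £69,629.11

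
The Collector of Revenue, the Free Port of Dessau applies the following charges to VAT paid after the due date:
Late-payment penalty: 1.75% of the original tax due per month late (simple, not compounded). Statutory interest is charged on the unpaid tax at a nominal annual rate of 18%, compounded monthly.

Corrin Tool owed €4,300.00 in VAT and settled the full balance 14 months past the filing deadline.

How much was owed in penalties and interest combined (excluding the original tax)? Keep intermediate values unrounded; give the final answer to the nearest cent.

€2,050.05

Late-payment penalty: 14 × 1.75% × €4,300.00 = €1,053.50
Interest (18%/yr ÷ 12 = 1.5%/month): €4,300.00 × ((1 + 0.015)^14 − 1) = €996.5496…
Penalties + interest = €1,053.5000 + €996.5496… = €2,050.05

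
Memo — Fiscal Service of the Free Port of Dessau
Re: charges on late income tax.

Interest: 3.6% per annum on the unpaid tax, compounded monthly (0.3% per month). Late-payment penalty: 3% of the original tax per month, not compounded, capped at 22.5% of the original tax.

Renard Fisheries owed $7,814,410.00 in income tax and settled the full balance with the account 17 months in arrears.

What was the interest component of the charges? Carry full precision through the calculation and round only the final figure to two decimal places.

$408,244.74

Interest: $7,814,410.00 × ((1 + 0.003)^17 − 1) = $7,814,410.00 × 0.0522426… = $408,244.7387…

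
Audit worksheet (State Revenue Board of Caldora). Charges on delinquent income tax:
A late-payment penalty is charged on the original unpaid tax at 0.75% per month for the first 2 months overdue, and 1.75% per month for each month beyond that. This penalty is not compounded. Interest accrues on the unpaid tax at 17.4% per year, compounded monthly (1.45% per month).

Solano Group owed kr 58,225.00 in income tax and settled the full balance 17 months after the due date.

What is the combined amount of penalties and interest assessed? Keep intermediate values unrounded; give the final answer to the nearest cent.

Penalty, months 1–2: 2 × 0.75% × kr 58,225.00 = kr 873.38…
Penalty, months 3–17: 15 × 1.75% × kr 58,225.00 = kr 15,284.06…
Interest: kr 58,225.00 × ((1 + 0.0145)^17 − 1) = kr 58,225.00 × 0.2772764… = kr 16,144.4159…
Penalties + interest = kr 16,157.4375 + kr 16,144.4159… = kr 32,301.85

kr 32,301.85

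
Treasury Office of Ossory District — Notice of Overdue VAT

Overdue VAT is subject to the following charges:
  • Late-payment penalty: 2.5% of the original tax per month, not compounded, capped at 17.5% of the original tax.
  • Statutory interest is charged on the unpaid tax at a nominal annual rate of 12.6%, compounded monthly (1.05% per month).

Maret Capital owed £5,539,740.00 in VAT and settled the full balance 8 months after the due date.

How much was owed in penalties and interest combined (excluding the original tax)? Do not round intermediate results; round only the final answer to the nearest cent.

Penalty (uncapped): 8 × 2.5% × £5,539,740.00 = £1,107,948.00; cap = 17.5% × £5,539,740.00 = £969,454.50 → penalty = £969,454.50
Interest: £5,539,740.00 × ((1 + 0.0105)^8 − 1) = £5,539,740.00 × 0.0871527… = £482,803.2154…
Penalties + interest = £969,454.5000 + £482,803.2154… = £1,452,257.72

£1,452,257.72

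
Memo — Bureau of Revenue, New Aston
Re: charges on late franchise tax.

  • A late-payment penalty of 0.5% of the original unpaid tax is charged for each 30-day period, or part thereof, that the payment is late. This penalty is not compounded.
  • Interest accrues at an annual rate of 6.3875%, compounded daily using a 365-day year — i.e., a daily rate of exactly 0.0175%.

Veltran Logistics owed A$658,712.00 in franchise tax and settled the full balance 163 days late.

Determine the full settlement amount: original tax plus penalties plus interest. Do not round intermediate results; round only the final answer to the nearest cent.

Penalty periods: ⌈163/30⌉ = 6; penalty = 6 × 0.5% × A$658,712.00 = A$19,761.36
Interest: A$658,712.00 × ((1 + 0.000175)^163 − 1) = A$658,712.00 × 0.02893317… = A$19,058.6237…
Total = A$658,712.00 + A$19,761.3600 + A$19,058.6237… = A$697,531.98

A$697,531.98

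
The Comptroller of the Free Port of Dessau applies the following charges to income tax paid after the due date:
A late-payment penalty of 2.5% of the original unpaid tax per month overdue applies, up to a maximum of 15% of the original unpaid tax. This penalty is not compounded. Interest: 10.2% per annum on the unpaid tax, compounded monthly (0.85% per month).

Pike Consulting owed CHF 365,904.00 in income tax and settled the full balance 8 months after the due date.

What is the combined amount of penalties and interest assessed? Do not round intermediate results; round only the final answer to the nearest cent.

CHF 80,520.01

Penalty (uncapped): 8 × 2.5% × CHF 365,904.00 = CHF 73,180.80; cap = 15% × CHF 365,904.00 = CHF 54,885.60 → penalty = CHF 54,885.60
Interest: CHF 365,904.00 × ((1 + 0.0085)^8 − 1) = CHF 365,904.00 × 0.0700578… = CHF 25,634.4142…
Penalties + interest = CHF 54,885.6000 + CHF 25,634.4142… = CHF 80,520.01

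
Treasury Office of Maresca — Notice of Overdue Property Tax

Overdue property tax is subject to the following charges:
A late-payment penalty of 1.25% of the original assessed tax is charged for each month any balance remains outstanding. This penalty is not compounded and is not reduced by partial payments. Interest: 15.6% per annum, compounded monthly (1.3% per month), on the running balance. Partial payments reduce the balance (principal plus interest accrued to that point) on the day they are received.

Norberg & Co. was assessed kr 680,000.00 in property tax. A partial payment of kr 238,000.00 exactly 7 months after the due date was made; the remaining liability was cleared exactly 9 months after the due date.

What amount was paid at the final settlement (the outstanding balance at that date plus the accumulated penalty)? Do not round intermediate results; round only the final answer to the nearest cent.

kr 596,096.87

Balance at month 7: kr 680,000.0000 × (1 + 0.013)^7 = kr 744,346.2937…
After kr 238,000.00 payment: kr 744,346.2937… − kr 238,000.00 = kr 506,346.2937…
Balance at month 9: kr 506,346.2937… × (1 + 0.013)^2 = kr 519,596.8698…
Penalty: 9 × 1.25% × kr 680,000.00 = kr 76,500.00
Final settlement = outstanding balance + penalty = kr 519,596.8698… + kr 76,500.00 = kr 596,096.87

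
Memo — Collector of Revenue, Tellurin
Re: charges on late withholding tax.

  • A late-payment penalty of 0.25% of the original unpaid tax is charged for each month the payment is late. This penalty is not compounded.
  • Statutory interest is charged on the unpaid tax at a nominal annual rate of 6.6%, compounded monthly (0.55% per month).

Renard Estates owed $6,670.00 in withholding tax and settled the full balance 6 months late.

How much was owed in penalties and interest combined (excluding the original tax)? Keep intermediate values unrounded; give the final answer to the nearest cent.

Late-payment penalty: 6 × 0.25% × $6,670.00 = $100.05
Interest: $6,670.00 × ((1 + 0.0055)^6 − 1) = $6,670.00 × 0.0334571… = $223.1588…
Penalties + interest = $100.0500 + $223.1588… = $323.21

$323.21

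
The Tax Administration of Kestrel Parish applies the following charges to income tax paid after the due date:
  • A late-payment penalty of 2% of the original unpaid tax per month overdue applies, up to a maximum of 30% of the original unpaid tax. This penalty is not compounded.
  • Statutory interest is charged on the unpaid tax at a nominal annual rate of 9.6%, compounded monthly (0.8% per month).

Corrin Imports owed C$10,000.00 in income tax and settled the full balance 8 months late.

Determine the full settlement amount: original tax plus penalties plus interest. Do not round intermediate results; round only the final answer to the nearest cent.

C$12,258.21

Penalty: 8 × 2% × C$10,000.00 = C$1,600.00 (below the 30% cap of C$3,000.00)
Interest: C$10,000.00 × ((1 + 0.008)^8 − 1) = C$10,000.00 × 0.0658210… = C$658.2096…
Total = C$10,000.00 + C$1,600.0000 + C$658.2096… = C$12,258.21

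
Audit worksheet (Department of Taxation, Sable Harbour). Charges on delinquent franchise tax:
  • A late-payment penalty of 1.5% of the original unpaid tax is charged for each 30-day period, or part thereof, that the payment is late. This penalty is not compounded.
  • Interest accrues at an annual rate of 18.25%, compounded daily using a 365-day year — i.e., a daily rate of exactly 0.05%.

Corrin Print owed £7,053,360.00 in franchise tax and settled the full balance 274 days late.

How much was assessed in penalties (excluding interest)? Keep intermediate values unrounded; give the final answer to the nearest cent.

Penalty periods: ⌈274/30⌉ = 10; penalty = 10 × 1.5% × £7,053,360.00 = £1,058,004.00

£1,058,004.00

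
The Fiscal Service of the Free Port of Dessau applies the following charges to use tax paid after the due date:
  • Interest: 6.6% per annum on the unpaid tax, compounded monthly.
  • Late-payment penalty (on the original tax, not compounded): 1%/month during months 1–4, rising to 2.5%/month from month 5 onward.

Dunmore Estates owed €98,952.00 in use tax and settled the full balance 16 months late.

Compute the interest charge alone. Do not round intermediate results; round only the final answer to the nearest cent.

€9,076.36

Interest (6.6%/yr ÷ 12 = 0.55%/month): €98,952.00 × ((1 + 0.0055)^16 − 1) = €9,076.3581…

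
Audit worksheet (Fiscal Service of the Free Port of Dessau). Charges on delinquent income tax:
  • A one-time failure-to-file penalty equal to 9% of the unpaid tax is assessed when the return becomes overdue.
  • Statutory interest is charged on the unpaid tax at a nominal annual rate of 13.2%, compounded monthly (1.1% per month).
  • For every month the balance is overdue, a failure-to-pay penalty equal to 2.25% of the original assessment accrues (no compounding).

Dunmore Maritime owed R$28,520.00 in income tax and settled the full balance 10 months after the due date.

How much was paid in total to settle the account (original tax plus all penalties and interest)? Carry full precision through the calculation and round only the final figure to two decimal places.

R$40,800.94

Failure-to-file penalty: 9% × R$28,520.00 = R$2,566.80
Failure-to-pay penalty = 2.25% × R$28,520.00 × 10 mo = R$6,417.00
Interest: R$28,520.00 × ((1 + 0.011)^10 − 1) = R$28,520.00 × 0.1156078… = R$3,297.1355…
Total = R$28,520.00 + R$8,983.8000 + R$3,297.1355… = R$40,800.94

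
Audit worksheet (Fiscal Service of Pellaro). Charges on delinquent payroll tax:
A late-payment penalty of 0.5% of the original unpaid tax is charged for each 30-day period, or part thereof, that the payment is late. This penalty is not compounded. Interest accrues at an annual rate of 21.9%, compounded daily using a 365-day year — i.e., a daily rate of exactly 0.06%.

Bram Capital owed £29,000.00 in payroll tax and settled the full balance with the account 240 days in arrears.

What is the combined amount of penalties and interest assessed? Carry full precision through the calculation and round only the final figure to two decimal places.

Penalty periods: ⌈240/30⌉ = 8; penalty = 8 × 0.5% × £29,000.00 = £1,160.00
Interest: £29,000.00 × ((1 + 0.0006)^240 − 1) = £29,000.00 × 0.15483424… = £4,490.1929…
Penalties + interest = £1,160.0000 + £4,490.1929… = £5,650.19

£5,650.19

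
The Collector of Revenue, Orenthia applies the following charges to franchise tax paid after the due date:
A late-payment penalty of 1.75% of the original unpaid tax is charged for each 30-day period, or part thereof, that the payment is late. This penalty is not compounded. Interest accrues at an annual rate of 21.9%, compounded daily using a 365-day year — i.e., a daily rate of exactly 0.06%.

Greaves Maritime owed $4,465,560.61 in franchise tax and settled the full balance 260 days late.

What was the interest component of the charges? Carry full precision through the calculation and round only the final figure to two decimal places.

Interest: $4,465,560.61 × ((1 + 0.0006)^260 − 1) = $4,465,560.61 × 0.16877153… = $753,659.4749…

$753,659.47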